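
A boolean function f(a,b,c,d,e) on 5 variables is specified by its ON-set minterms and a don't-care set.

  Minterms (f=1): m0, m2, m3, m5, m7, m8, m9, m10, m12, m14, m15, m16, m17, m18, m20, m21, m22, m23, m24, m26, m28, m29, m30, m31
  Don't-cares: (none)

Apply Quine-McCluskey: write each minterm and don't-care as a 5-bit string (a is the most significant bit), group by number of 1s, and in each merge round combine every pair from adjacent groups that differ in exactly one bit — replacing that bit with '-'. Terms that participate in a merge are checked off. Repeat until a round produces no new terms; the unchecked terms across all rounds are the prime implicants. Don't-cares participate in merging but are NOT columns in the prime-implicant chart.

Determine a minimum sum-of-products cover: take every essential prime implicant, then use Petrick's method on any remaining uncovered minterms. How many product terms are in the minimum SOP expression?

8

[col 0] 00000*, 00010*, 00011*, 00101*, 00111*, 01000*, 01001*, 01010*, 01100*, 01110*, 01111*, 10000*, 10001*, 10010*, 10100*, 10101*, 10110*, 10111*, 11000*, 11010*, 11100*, 11101*, 11110*, 11111*
[col 1] -0000*, -0010*, -0101*, -0111*, -1000*, -1010*, -1100*, -1110*, -1111*, 0-000*, 0-010*, 0-111*, 00-11, 000-0*, 0001-, 001-1*, 01-00*, 01-10*, 010-0*, 0100-, 011-0*, 0111-*, 1-000*, 1-010*, 1-100*, 1-101*, 1-110*, 1-111*, 10-00*, 10-01*, 10-10*, 100-0*, 1000-*, 101-0*, 101-1*, 1010-*, 1011-*, 11-00*, 11-10*, 110-0*, 111-0*, 111-1*, 1110-*, 1111-*
[col 2] --000*, --010*, --111, -00-0*, -01-1, -1-00*, -1-10*, -10-0*, -11-0*, -111-, 0-0-0*, 01--0*, 1--00*, 1--10*, 1-0-0*, 1-1-0*, 1-1-1*, 1-10-*, 1-11-*, 10--0*, 10-0-, 101--*, 11--0*, 111--*
[col 3] --0-0, -1--0, 1---0, 1-1--
Prime implicants: --0-0, --111, -01-1, -1--0, -111-, 00-11, 0001-, 0100-, 1---0, 1-1--, 10-0-
PI chart (minterm → PIs covering it):
  0 | --0-0  (sole → essential)
  2 | --0-0,0001-
  3 | 00-11,0001-
  5 | -01-1  (sole → essential)
  7 | --111,-01-1,00-11
  8 | --0-0,-1--0,0100-
  9 | 0100-  (sole → essential)
  10 | --0-0,-1--0
  12 | -1--0  (sole → essential)
  14 | -1--0,-111-
  15 | --111,-111-
  16 | --0-0,1---0,10-0-
  17 | 10-0-  (sole → essential)
  18 | --0-0,1---0
  20 | 1---0,1-1--,10-0-
  21 | -01-1,1-1--,10-0-
  22 | 1---0,1-1--
  23 | --111,-01-1,1-1--
  24 | --0-0,-1--0,1---0
  26 | --0-0,-1--0,1---0
  28 | -1--0,1---0,1-1--
  29 | 1-1--  (sole → essential)
  30 | -1--0,-111-,1---0,1-1--
  31 | --111,-111-,1-1--
Essential prime implicants: --0-0, -01-1, -1--0, 0100-, 1-1--, 10-0-
Petrick residual → --111, 00-11
Minimum SOP uses 8 PIs: c'e' + cde + b'ce + be' + a'b'de + a'bc'd' + ac + ab'd'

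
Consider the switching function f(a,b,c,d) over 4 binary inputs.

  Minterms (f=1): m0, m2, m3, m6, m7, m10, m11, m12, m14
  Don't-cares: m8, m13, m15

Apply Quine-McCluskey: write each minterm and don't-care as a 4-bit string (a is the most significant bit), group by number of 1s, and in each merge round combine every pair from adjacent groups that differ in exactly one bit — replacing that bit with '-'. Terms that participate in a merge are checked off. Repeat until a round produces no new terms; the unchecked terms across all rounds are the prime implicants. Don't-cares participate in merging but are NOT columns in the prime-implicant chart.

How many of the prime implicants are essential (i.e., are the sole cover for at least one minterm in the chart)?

2

size-2^0 implicants → 0000(✓)  0010(✓)  0011(✓)  0110(✓)  0111(✓)  1000(✓)  1010(✓)  1011(✓)  1100(✓)  1101(✓)  1110(✓)  1111(✓)
size-2^1 implicants → -000(✓)  -010(✓)  -011(✓)  -110(✓)  -111(✓)  0-10(✓)  0-11(✓)  00-0(✓)  001-(✓)  011-(✓)  1-00(✓)  1-10(✓)  1-11(✓)  10-0(✓)  101-(✓)  11-0(✓)  11-1(✓)  110-(✓)  111-(✓)
size-2^2 implicants → --10(✓)  --11(✓)  -0-0  -01-(✓)  -11-(✓)  0-1-(✓)  1--0  1-1-(✓)  11--
size-2^3 implicants → --1-
Unchecked terms (primes): --1-, -0-0, 1--0, 11--
Minterm coverage:
  m0 ⊆ -0-0 [E]
  m2 ⊆ --1-,-0-0
  m3 ⊆ --1- [E]
  m6 ⊆ --1- [E]
  m7 ⊆ --1- [E]
  m10 ⊆ --1-,-0-0,1--0
  m11 ⊆ --1- [E]
  m12 ⊆ 1--0,11--
  m14 ⊆ --1-,1--0,11--
E = {--1-, -0-0}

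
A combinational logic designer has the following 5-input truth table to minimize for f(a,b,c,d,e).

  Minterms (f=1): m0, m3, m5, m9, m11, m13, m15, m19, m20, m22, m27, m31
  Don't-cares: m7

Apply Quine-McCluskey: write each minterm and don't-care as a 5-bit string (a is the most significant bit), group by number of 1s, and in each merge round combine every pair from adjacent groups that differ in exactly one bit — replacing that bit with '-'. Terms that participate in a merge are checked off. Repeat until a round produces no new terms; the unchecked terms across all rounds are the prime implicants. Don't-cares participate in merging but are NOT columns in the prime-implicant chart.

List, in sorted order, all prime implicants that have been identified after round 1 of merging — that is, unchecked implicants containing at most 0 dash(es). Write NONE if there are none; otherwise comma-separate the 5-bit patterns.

Round 0: 00000 00011✓ 00101✓ 00111✓ 01001✓ 01011✓ 01101✓ 01111✓ 10011✓ 10100✓ 10110✓ 11011✓ 11111✓
Round 1: -0011✓ -1011✓ -1111✓ 0-011✓ 0-101✓ 0-111✓ 00-11✓ 001-1✓ 01-01✓ 01-11✓ 010-1✓ 011-1✓ 1-011✓ 101-0 11-11✓
Round 2: --011 -1-11 0--11 0-1-1 01--1
PIs = {--011, -1-11, 0--11, 0-1-1, 00000, 01--1, 101-0}

00000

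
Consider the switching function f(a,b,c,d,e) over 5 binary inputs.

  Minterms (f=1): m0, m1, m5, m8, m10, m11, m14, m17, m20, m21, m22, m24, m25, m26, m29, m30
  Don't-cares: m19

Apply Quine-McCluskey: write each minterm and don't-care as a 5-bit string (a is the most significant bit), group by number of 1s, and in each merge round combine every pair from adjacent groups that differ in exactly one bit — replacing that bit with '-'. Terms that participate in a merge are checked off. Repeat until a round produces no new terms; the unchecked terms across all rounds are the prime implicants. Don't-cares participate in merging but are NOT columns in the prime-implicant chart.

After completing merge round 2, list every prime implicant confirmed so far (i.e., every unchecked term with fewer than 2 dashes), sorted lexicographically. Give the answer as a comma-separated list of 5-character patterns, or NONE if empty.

0-000, 0000-, 0101-, 1-110, 100-1, 101-0, 1010-, 1100-

Round 0: 00000✓ 00001✓ 00101✓ 01000✓ 01010✓ 01011✓ 01110✓ 10001✓ 10011✓ 10100✓ 10101✓ 10110✓ 11000✓ 11001✓ 11010✓ 11101✓ 11110✓
Round 1: -0001✓ -0101✓ -1000✓ -1010✓ -1110✓ 0-000 00-01✓ 0000- 01-10✓ 010-0✓ 0101- 1-001✓ 1-101✓ 1-110 10-01✓ 100-1 101-0 1010- 11-01✓ 11-10✓ 110-0✓ 1100-
Round 2: -0-01 -1-10 -10-0 1--01
PIs = {-0-01, -1-10, -10-0, 0-000, 0000-, 0101-, 1--01, 1-110, 100-1, 101-0, 1010-, 1100-}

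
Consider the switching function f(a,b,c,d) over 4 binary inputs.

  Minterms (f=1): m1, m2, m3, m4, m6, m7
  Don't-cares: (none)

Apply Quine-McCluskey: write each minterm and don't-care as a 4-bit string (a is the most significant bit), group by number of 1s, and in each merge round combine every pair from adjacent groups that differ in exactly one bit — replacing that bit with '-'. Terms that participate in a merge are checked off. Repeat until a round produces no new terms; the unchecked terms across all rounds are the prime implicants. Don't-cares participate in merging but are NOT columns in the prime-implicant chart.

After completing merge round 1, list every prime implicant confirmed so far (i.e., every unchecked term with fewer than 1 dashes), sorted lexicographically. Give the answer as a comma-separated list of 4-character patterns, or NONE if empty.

Round 0: 0001✓ 0010✓ 0011✓ 0100✓ 0110✓ 0111✓
Round 1: 0-10✓ 0-11✓ 00-1 001-✓ 01-0 011-✓
Round 2: 0-1-
PIs = {0-1-, 00-1, 01-0}

NONE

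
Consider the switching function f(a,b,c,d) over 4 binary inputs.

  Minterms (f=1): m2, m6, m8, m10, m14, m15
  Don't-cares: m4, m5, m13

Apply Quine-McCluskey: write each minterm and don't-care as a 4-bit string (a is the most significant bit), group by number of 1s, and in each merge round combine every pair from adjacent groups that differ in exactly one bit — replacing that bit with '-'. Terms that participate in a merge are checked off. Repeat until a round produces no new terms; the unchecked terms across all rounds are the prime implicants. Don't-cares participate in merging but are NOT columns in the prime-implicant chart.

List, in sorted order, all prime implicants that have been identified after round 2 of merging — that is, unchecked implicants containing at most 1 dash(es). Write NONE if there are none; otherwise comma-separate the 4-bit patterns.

Round 0: 0010✓ 0100✓ 0101✓ 0110✓ 1000✓ 1010✓ 1101✓ 1110✓ 1111✓
Round 1: -010✓ -101 -110✓ 0-10✓ 01-0 010- 1-10✓ 10-0 11-1 111-
Round 2: --10
PIs = {--10, -101, 01-0, 010-, 10-0, 11-1, 111-}

-101, 01-0, 010-, 10-0, 11-1, 111-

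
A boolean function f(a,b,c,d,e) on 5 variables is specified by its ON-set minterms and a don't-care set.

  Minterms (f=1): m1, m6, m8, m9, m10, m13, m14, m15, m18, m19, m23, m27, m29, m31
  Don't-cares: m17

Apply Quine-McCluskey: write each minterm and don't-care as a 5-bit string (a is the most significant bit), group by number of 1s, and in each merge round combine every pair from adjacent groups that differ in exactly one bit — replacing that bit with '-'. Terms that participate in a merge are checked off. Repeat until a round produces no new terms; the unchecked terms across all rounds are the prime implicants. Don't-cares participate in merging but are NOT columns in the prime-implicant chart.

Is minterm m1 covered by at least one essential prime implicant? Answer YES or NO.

Round 0: 00001✓ 00110✓ 01000✓ 01001✓ 01010✓ 01101✓ 01110✓ 01111✓ 10001✓ 10010✓ 10011✓ 10111✓ 11011✓ 11101✓ 11111✓
Round 1: -0001 -1101✓ -1111✓ 0-001 0-110 01-01 01-10 010-0 0100- 011-1✓ 0111- 1-011✓ 1-111✓ 10-11✓ 100-1 1001- 11-11✓ 111-1✓
Round 2: -11-1 1--11
PIs = {-0001, -11-1, 0-001, 0-110, 01-01, 01-10, 010-0, 0100-, 0111-, 1--11, 100-1, 1001-}
Coverage chart:
  m1: -0001,0-001
  m6: 0-110 ←essential
  m8: 010-0,0100-
  m9: 0-001,01-01,0100-
  m10: 01-10,010-0
  m13: -11-1,01-01
  m14: 0-110,01-10,0111-
  m15: -11-1,0111-
  m18: 1001- ←essential
  m19: 1--11,100-1,1001-
  m23: 1--11 ←essential
  m27: 1--11 ←essential
  m29: -11-1 ←essential
  m31: -11-1,1--11
Essential: -11-1, 0-110, 1--11, 1001-

NO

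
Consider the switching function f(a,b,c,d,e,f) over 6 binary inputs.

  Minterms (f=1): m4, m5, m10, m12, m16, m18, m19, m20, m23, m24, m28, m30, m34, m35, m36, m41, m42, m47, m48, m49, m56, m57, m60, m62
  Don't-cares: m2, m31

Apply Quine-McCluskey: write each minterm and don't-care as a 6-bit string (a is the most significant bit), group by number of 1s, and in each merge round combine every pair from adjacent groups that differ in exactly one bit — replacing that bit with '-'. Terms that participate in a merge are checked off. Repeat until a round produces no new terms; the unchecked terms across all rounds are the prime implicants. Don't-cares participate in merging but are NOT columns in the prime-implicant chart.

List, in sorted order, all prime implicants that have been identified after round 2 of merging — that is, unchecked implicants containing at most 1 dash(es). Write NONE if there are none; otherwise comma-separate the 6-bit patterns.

[col 0] 000010*, 000100*, 000101*, 001010*, 001100*, 010000*, 010010*, 010011*, 010100*, 010111*, 011000*, 011100*, 011110*, 011111*, 100010*, 100011*, 100100*, 101001*, 101010*, 101111, 110000*, 110001*, 111000*, 111001*, 111100*, 111110*
[col 1] -00010*, -00100, -01010*, -10000*, -11000*, -11100*, -11110*, 0-0010, 0-0100*, 0-1100*, 00-010*, 00-100*, 00010-, 01-000*, 01-100*, 01-111, 010-00*, 010-11, 0100-0, 01001-, 011-00*, 0111-0*, 01111-, 1-1001, 10-010*, 10001-, 11-000*, 11-001*, 11000-*, 111-00*, 11100-*, 1111-0*
[col 2] -0-010, -1-000, -11-00, -111-0, 0--100, 01--00, 11-00-
Prime implicants: -0-010, -00100, -1-000, -11-00, -111-0, 0--100, 0-0010, 00010-, 01--00, 01-111, 010-11, 0100-0, 01001-, 01111-, 1-1001, 10001-, 101111, 11-00-

-00100, 0-0010, 00010-, 01-111, 010-11, 0100-0, 01001-, 01111-, 1-1001, 10001-, 101111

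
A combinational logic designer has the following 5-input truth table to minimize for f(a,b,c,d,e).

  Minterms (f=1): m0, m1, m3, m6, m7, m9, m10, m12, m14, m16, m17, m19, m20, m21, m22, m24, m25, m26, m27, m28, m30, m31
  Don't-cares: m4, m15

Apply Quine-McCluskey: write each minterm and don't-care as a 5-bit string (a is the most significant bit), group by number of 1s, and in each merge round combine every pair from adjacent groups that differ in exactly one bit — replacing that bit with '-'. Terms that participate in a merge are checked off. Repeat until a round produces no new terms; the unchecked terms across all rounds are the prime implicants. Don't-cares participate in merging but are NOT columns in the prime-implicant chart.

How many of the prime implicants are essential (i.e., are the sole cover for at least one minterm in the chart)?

[col 0] 00000*, 00001*, 00011*, 00100*, 00110*, 00111*, 01001*, 01010*, 01100*, 01110*, 01111*, 10000*, 10001*, 10011*, 10100*, 10101*, 10110*, 11000*, 11001*, 11010*, 11011*, 11100*, 11110*, 11111*
[col 1] -0000*, -0001*, -0011*, -0100*, -0110*, -1001*, -1010*, -1100*, -1110*, -1111*, 0-001*, 0-100*, 0-110*, 0-111*, 00-00*, 00-11, 000-1*, 0000-*, 001-0*, 0011-*, 01-10*, 011-0*, 0111-*, 1-000*, 1-001*, 1-011*, 1-100*, 1-110*, 10-00*, 10-01*, 100-1*, 1000-*, 101-0*, 1010-*, 11-00*, 11-10*, 11-11*, 110-0*, 110-1*, 1100-*, 1101-*, 111-0*, 1111-*
[col 2] --001, --100*, --110*, -0-00, -00-1, -000-, -01-0*, -1-10, -11-0*, -111-, 0-1-0*, 0-11-, 1--00, 1-0-1, 1-00-, 1-1-0*, 10-0-, 11--0, 11-1-, 110--
[col 3] --1-0
Prime implicants: --001, --1-0, -0-00, -00-1, -000-, -1-10, -111-, 0-11-, 00-11, 1--00, 1-0-1, 1-00-, 10-0-, 11--0, 11-1-, 110--
PI chart (minterm → PIs covering it):
  0 | -0-00,-000-
  1 | --001,-00-1,-000-
  3 | -00-1,00-11
  6 | --1-0,0-11-
  7 | 0-11-,00-11
  9 | --001  (sole → essential)
  10 | -1-10  (sole → essential)
  12 | --1-0  (sole → essential)
  14 | --1-0,-1-10,-111-,0-11-
  16 | -0-00,-000-,1--00,1-00-,10-0-
  17 | --001,-00-1,-000-,1-0-1,1-00-,10-0-
  19 | -00-1,1-0-1
  20 | --1-0,-0-00,1--00,10-0-
  21 | 10-0-  (sole → essential)
  22 | --1-0  (sole → essential)
  24 | 1--00,1-00-,11--0,110--
  25 | --001,1-0-1,1-00-,110--
  26 | -1-10,11--0,11-1-,110--
  27 | 1-0-1,11-1-,110--
  28 | --1-0,1--00,11--0
  30 | --1-0,-1-10,-111-,11--0,11-1-
  31 | -111-,11-1-
Essential prime implicants: --001, --1-0, -1-10, 10-0-

4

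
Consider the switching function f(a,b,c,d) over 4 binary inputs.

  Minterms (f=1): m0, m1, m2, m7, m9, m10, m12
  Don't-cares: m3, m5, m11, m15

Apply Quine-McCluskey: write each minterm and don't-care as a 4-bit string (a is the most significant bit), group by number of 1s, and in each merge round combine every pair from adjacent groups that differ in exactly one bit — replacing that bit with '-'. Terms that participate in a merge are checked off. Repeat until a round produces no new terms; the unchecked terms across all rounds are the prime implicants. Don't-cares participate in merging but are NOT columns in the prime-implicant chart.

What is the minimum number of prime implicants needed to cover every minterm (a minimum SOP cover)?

5

Round 0: 0000✓ 0001✓ 0010✓ 0011✓ 0101✓ 0111✓ 1001✓ 1010✓ 1011✓ 1100 1111✓
Round 1: -001✓ -010✓ -011✓ -111✓ 0-01✓ 0-11✓ 00-0✓ 00-1✓ 000-✓ 001-✓ 01-1✓ 1-11✓ 10-1✓ 101-✓
Round 2: --11 -0-1 -01- 0--1 00--
PIs = {--11, -0-1, -01-, 0--1, 00--, 1100}
Coverage chart:
  m0: 00-- ←essential
  m1: -0-1,0--1,00--
  m2: -01-,00--
  m7: --11,0--1
  m9: -0-1 ←essential
  m10: -01- ←essential
  m12: 1100 ←essential
Essential: -0-1, -01-, 00--, 1100
Petrick residual → --11
Min cover (5 terms): cd + b'd + b'c + a'b' + abc'd'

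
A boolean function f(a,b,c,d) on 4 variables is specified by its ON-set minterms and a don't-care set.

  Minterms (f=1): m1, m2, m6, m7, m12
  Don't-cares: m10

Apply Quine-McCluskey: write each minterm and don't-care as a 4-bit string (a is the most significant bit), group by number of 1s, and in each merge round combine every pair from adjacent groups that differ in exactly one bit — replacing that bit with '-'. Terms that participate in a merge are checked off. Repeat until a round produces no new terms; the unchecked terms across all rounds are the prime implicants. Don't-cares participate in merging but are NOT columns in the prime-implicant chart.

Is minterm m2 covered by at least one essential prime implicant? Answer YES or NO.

NO

Round 0: 0001 0010✓ 0110✓ 0111✓ 1010✓ 1100
Round 1: -010 0-10 011-
PIs = {-010, 0-10, 0001, 011-, 1100}
Coverage chart:
  m1: 0001 ←essential
  m2: -010,0-10
  m6: 0-10,011-
  m7: 011- ←essential
  m12: 1100 ←essential
Essential: 0001, 011-, 1100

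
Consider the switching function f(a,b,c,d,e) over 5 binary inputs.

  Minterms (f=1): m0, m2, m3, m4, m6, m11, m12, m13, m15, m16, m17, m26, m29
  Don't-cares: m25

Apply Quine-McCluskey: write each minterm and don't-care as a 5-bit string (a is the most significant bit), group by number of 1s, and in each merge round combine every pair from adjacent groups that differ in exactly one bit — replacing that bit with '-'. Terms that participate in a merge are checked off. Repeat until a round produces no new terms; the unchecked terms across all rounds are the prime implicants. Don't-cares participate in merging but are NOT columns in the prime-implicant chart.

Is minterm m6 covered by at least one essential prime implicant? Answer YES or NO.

YES

[col 0] 00000*, 00010*, 00011*, 00100*, 00110*, 01011*, 01100*, 01101*, 01111*, 10000*, 10001*, 11001*, 11010, 11101*
[col 1] -0000, -1101, 0-011, 0-100, 00-00*, 00-10*, 000-0*, 0001-, 001-0*, 01-11, 011-1, 0110-, 1-001, 1000-, 11-01
[col 2] 00--0
Prime implicants: -0000, -1101, 0-011, 0-100, 00--0, 0001-, 01-11, 011-1, 0110-, 1-001, 1000-, 11-01, 11010
PI chart (minterm → PIs covering it):
  0 | -0000,00--0
  2 | 00--0,0001-
  3 | 0-011,0001-
  4 | 0-100,00--0
  6 | 00--0  (sole → essential)
  11 | 0-011,01-11
  12 | 0-100,0110-
  13 | -1101,011-1,0110-
  15 | 01-11,011-1
  16 | -0000,1000-
  17 | 1-001,1000-
  26 | 11010  (sole → essential)
  29 | -1101,11-01
Essential prime implicants: 00--0, 11010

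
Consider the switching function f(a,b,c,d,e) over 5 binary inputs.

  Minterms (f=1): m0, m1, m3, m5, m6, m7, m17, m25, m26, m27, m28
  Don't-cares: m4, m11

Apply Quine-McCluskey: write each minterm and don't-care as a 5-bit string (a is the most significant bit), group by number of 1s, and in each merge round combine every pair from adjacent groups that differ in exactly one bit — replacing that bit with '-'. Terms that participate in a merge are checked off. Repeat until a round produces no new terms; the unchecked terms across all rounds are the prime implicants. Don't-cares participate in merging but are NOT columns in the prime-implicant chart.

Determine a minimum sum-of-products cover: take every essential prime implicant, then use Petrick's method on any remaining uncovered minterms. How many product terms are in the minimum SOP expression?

6

Round 0: 00000✓ 00001✓ 00011✓ 00100✓ 00101✓ 00110✓ 00111✓ 01011✓ 10001✓ 11001✓ 11010✓ 11011✓ 11100
Round 1: -0001 -1011 0-011 00-00✓ 00-01✓ 00-11✓ 000-1✓ 0000-✓ 001-0✓ 001-1✓ 0010-✓ 0011-✓ 1-001 110-1 1101-
Round 2: 00--1 00-0- 001--
PIs = {-0001, -1011, 0-011, 00--1, 00-0-, 001--, 1-001, 110-1, 1101-, 11100}
Coverage chart:
  m0: 00-0- ←essential
  m1: -0001,00--1,00-0-
  m3: 0-011,00--1
  m5: 00--1,00-0-,001--
  m6: 001-- ←essential
  m7: 00--1,001--
  m17: -0001,1-001
  m25: 1-001,110-1
  m26: 1101- ←essential
  m27: -1011,110-1,1101-
  m28: 11100 ←essential
Essential: 00-0-, 001--, 1101-, 11100
Petrick residual → 0-011, 1-001
Min cover (6 terms): a'c'de + a'b'd' + a'b'c + ac'd'e + abc'd + abcd'e'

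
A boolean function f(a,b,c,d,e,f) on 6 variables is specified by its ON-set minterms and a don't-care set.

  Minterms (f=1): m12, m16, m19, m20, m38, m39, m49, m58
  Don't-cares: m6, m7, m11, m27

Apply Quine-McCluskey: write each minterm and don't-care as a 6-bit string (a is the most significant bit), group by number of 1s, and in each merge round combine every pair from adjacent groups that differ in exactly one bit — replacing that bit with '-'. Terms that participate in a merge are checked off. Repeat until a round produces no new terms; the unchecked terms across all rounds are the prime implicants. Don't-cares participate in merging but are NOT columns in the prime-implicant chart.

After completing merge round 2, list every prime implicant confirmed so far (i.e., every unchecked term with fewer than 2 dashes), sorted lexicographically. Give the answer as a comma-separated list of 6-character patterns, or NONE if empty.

[col 0] 000110*, 000111*, 001011*, 001100, 010000*, 010011*, 010100*, 011011*, 100110*, 100111*, 110001, 111010
[col 1] -00110*, -00111*, 0-1011, 00011-*, 01-011, 010-00, 10011-*
[col 2] -0011-
Prime implicants: -0011-, 0-1011, 001100, 01-011, 010-00, 110001, 111010

0-1011, 001100, 01-011, 010-00, 110001, 111010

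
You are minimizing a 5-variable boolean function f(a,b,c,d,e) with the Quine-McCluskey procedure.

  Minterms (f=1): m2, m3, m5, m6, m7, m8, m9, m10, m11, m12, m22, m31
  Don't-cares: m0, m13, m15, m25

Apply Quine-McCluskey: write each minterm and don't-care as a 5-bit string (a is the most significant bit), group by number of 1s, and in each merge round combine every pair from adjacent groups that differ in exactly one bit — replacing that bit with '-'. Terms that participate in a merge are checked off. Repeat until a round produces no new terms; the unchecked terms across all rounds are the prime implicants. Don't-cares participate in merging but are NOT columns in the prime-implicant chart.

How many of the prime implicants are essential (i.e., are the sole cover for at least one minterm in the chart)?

[col 0] 00000*, 00010*, 00011*, 00101*, 00110*, 00111*, 01000*, 01001*, 01010*, 01011*, 01100*, 01101*, 01111*, 10110*, 11001*, 11111*
[col 1] -0110, -1001, -1111, 0-000*, 0-010*, 0-011*, 0-101*, 0-111*, 00-10*, 00-11*, 000-0*, 0001-*, 001-1*, 0011-*, 01-00*, 01-01*, 01-11*, 010-0*, 010-1*, 0100-*, 0101-*, 011-1*, 0110-*
[col 2] 0--11, 0-0-0, 0-01-, 0-1-1, 00-1-, 01--1, 01-0-, 010--
Prime implicants: -0110, -1001, -1111, 0--11, 0-0-0, 0-01-, 0-1-1, 00-1-, 01--1, 01-0-, 010--
PI chart (minterm → PIs covering it):
  2 | 0-0-0,0-01-,00-1-
  3 | 0--11,0-01-,00-1-
  5 | 0-1-1  (sole → essential)
  6 | -0110,00-1-
  7 | 0--11,0-1-1,00-1-
  8 | 0-0-0,01-0-,010--
  9 | -1001,01--1,01-0-,010--
  10 | 0-0-0,0-01-,010--
  11 | 0--11,0-01-,01--1,010--
  12 | 01-0-  (sole → essential)
  22 | -0110  (sole → essential)
  31 | -1111  (sole → essential)
Essential prime implicants: -0110, -1111, 0-1-1, 01-0-

4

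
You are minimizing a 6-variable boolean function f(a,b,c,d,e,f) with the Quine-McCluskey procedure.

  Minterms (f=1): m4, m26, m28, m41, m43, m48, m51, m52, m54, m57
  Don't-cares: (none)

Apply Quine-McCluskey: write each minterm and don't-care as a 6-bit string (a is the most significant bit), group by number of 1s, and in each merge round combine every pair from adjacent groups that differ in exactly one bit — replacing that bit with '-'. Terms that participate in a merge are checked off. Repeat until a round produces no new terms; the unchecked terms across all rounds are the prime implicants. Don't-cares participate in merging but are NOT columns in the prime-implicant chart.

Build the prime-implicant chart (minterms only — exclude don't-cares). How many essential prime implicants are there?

8

size-2^0 implicants → 000100  011010  011100  101001(✓)  101011(✓)  110000(✓)  110011  110100(✓)  110110(✓)  111001(✓)
size-2^1 implicants → 1-1001  1010-1  110-00  1101-0
Unchecked terms (primes): 000100, 011010, 011100, 1-1001, 1010-1, 110-00, 110011, 1101-0
Minterm coverage:
  m4 ⊆ 000100 [E]
  m26 ⊆ 011010 [E]
  m28 ⊆ 011100 [E]
  m41 ⊆ 1-1001,1010-1
  m43 ⊆ 1010-1 [E]
  m48 ⊆ 110-00 [E]
  m51 ⊆ 110011 [E]
  m52 ⊆ 110-00,1101-0
  m54 ⊆ 1101-0 [E]
  m57 ⊆ 1-1001 [E]
E = {000100, 011010, 011100, 1-1001, 1010-1, 110-00, 110011, 1101-0}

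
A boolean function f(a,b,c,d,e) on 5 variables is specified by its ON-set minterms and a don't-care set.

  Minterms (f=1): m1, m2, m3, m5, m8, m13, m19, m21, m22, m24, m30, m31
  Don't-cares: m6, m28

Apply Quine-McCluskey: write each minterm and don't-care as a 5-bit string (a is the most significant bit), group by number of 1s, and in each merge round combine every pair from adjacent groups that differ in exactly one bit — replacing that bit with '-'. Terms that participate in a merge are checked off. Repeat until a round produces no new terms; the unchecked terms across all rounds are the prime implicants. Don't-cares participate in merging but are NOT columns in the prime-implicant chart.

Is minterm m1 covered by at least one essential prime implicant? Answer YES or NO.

size-2^0 implicants → 00001(✓)  00010(✓)  00011(✓)  00101(✓)  00110(✓)  01000(✓)  01101(✓)  10011(✓)  10101(✓)  10110(✓)  11000(✓)  11100(✓)  11110(✓)  11111(✓)
size-2^1 implicants → -0011  -0101  -0110  -1000  0-101  00-01  00-10  000-1  0001-  1-110  11-00  111-0  1111-
Unchecked terms (primes): -0011, -0101, -0110, -1000, 0-101, 00-01, 00-10, 000-1, 0001-, 1-110, 11-00, 111-0, 1111-
Minterm coverage:
  m1 ⊆ 00-01,000-1
  m2 ⊆ 00-10,0001-
  m3 ⊆ -0011,000-1,0001-
  m5 ⊆ -0101,0-101,00-01
  m8 ⊆ -1000 [E]
  m13 ⊆ 0-101 [E]
  m19 ⊆ -0011 [E]
  m21 ⊆ -0101 [E]
  m22 ⊆ -0110,1-110
  m24 ⊆ -1000,11-00
  m30 ⊆ 1-110,111-0,1111-
  m31 ⊆ 1111- [E]
E = {-0011, -0101, -1000, 0-101, 1111-}

NO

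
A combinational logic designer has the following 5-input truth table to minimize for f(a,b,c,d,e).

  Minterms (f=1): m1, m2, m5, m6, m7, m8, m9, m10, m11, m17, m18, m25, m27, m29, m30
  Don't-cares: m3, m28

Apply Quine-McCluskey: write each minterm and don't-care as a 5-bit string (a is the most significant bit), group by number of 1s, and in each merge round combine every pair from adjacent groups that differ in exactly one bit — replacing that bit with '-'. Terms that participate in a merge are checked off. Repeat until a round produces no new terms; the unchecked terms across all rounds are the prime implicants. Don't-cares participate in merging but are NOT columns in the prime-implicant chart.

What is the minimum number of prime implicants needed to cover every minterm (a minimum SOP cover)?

size-2^0 implicants → 00001(✓)  00010(✓)  00011(✓)  00101(✓)  00110(✓)  00111(✓)  01000(✓)  01001(✓)  01010(✓)  01011(✓)  10001(✓)  10010(✓)  11001(✓)  11011(✓)  11100(✓)  11101(✓)  11110(✓)
size-2^1 implicants → -0001(✓)  -0010  -1001(✓)  -1011(✓)  0-001(✓)  0-010(✓)  0-011(✓)  00-01(✓)  00-10(✓)  00-11(✓)  000-1(✓)  0001-(✓)  001-1(✓)  0011-(✓)  010-0(✓)  010-1(✓)  0100-(✓)  0101-(✓)  1-001(✓)  11-01  110-1(✓)  111-0  1110-
size-2^2 implicants → --001  -10-1  0-0-1  0-01-  00--1  00-1-  010--
Unchecked terms (primes): --001, -0010, -10-1, 0-0-1, 0-01-, 00--1, 00-1-, 010--, 11-01, 111-0, 1110-
Minterm coverage:
  m1 ⊆ --001,0-0-1,00--1
  m2 ⊆ -0010,0-01-,00-1-
  m5 ⊆ 00--1 [E]
  m6 ⊆ 00-1- [E]
  m7 ⊆ 00--1,00-1-
  m8 ⊆ 010-- [E]
  m9 ⊆ --001,-10-1,0-0-1,010--
  m10 ⊆ 0-01-,010--
  m11 ⊆ -10-1,0-0-1,0-01-,010--
  m17 ⊆ --001 [E]
  m18 ⊆ -0010 [E]
  m25 ⊆ --001,-10-1,11-01
  m27 ⊆ -10-1 [E]
  m29 ⊆ 11-01,1110-
  m30 ⊆ 111-0 [E]
E = {--001, -0010, -10-1, 00--1, 00-1-, 010--, 111-0}
Petrick residual → 11-01
Cover = c'd'e + b'c'de' + bc'e + a'b'e + a'b'd + a'bc' + abd'e + abce'  |cover|=8

8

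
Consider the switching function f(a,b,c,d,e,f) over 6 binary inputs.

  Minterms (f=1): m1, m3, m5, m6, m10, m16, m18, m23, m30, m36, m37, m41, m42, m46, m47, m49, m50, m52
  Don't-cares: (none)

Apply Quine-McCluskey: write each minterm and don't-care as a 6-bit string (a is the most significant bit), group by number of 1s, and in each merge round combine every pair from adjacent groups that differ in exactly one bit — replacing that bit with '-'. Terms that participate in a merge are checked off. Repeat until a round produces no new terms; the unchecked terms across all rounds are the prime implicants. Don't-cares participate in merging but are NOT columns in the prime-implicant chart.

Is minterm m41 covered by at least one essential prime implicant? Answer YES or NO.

size-2^0 implicants → 000001(✓)  000011(✓)  000101(✓)  000110  001010(✓)  010000(✓)  010010(✓)  010111  011110  100100(✓)  100101(✓)  101001  101010(✓)  101110(✓)  101111(✓)  110001  110010(✓)  110100(✓)
size-2^1 implicants → -00101  -01010  -10010  000-01  0000-1  0100-0  1-0100  10010-  101-10  10111-
Unchecked terms (primes): -00101, -01010, -10010, 000-01, 0000-1, 000110, 0100-0, 010111, 011110, 1-0100, 10010-, 101-10, 101001, 10111-, 110001
Minterm coverage:
  m1 ⊆ 000-01,0000-1
  m3 ⊆ 0000-1 [E]
  m5 ⊆ -00101,000-01
  m6 ⊆ 000110 [E]
  m10 ⊆ -01010 [E]
  m16 ⊆ 0100-0 [E]
  m18 ⊆ -10010,0100-0
  m23 ⊆ 010111 [E]
  m30 ⊆ 011110 [E]
  m36 ⊆ 1-0100,10010-
  m37 ⊆ -00101,10010-
  m41 ⊆ 101001 [E]
  m42 ⊆ -01010,101-10
  m46 ⊆ 101-10,10111-
  m47 ⊆ 10111- [E]
  m49 ⊆ 110001 [E]
  m50 ⊆ -10010 [E]
  m52 ⊆ 1-0100 [E]
E = {-01010, -10010, 0000-1, 000110, 0100-0, 010111, 011110, 1-0100, 101001, 10111-, 110001}

YES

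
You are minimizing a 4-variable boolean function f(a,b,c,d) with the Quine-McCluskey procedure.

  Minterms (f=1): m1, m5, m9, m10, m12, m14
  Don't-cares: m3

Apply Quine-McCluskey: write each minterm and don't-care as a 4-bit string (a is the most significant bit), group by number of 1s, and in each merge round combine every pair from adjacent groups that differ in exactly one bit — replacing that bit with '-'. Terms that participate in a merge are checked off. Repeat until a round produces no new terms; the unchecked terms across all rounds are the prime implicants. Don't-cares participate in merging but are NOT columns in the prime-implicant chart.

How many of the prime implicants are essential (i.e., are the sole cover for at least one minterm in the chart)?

[col 0] 0001*, 0011*, 0101*, 1001*, 1010*, 1100*, 1110*
[col 1] -001, 0-01, 00-1, 1-10, 11-0
Prime implicants: -001, 0-01, 00-1, 1-10, 11-0
PI chart (minterm → PIs covering it):
  1 | -001,0-01,00-1
  5 | 0-01  (sole → essential)
  9 | -001  (sole → essential)
  10 | 1-10  (sole → essential)
  12 | 11-0  (sole → essential)
  14 | 1-10,11-0
Essential prime implicants: -001, 0-01, 1-10, 11-0

4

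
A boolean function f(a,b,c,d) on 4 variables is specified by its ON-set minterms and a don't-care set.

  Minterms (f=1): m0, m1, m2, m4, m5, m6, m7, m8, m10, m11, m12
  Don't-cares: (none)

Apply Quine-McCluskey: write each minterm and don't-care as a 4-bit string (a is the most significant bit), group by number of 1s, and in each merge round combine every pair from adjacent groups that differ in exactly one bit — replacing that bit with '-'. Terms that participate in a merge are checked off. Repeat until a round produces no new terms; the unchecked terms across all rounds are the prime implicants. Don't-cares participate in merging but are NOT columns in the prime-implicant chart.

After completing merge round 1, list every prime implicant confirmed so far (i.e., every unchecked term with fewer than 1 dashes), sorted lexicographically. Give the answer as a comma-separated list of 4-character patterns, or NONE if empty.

size-2^0 implicants → 0000(✓)  0001(✓)  0010(✓)  0100(✓)  0101(✓)  0110(✓)  0111(✓)  1000(✓)  1010(✓)  1011(✓)  1100(✓)
size-2^1 implicants → -000(✓)  -010(✓)  -100(✓)  0-00(✓)  0-01(✓)  0-10(✓)  00-0(✓)  000-(✓)  01-0(✓)  01-1(✓)  010-(✓)  011-(✓)  1-00(✓)  10-0(✓)  101-
size-2^2 implicants → --00  -0-0  0--0  0-0-  01--
Unchecked terms (primes): --00, -0-0, 0--0, 0-0-, 01--, 101-

NONE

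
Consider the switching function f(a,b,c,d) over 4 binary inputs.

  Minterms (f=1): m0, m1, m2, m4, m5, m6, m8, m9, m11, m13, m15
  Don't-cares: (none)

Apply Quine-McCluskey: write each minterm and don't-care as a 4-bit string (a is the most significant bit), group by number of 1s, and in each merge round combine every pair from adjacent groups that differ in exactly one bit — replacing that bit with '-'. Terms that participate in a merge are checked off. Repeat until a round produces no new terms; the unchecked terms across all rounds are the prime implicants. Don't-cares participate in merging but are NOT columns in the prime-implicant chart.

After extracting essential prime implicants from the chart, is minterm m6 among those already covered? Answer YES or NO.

YES

size-2^0 implicants → 0000(✓)  0001(✓)  0010(✓)  0100(✓)  0101(✓)  0110(✓)  1000(✓)  1001(✓)  1011(✓)  1101(✓)  1111(✓)
size-2^1 implicants → -000(✓)  -001(✓)  -101(✓)  0-00(✓)  0-01(✓)  0-10(✓)  00-0(✓)  000-(✓)  01-0(✓)  010-(✓)  1-01(✓)  1-11(✓)  10-1(✓)  100-(✓)  11-1(✓)
size-2^2 implicants → --01  -00-  0--0  0-0-  1--1
Unchecked terms (primes): --01, -00-, 0--0, 0-0-, 1--1
Minterm coverage:
  m0 ⊆ -00-,0--0,0-0-
  m1 ⊆ --01,-00-,0-0-
  m2 ⊆ 0--0 [E]
  m4 ⊆ 0--0,0-0-
  m5 ⊆ --01,0-0-
  m6 ⊆ 0--0 [E]
  m8 ⊆ -00- [E]
  m9 ⊆ --01,-00-,1--1
  m11 ⊆ 1--1 [E]
  m13 ⊆ --01,1--1
  m15 ⊆ 1--1 [E]
E = {-00-, 0--0, 1--1}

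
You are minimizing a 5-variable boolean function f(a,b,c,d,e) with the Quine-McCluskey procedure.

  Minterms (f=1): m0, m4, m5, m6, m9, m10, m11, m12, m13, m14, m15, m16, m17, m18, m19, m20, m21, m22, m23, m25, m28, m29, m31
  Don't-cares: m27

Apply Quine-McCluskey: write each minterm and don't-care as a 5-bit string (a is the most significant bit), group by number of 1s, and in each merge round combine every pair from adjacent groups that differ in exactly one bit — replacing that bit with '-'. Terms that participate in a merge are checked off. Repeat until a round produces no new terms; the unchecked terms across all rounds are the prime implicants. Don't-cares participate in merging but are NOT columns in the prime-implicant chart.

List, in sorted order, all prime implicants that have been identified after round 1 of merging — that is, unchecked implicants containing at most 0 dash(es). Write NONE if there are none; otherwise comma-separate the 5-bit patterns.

Round 0: 00000✓ 00100✓ 00101✓ 00110✓ 01001✓ 01010✓ 01011✓ 01100✓ 01101✓ 01110✓ 01111✓ 10000✓ 10001✓ 10010✓ 10011✓ 10100✓ 10101✓ 10110✓ 10111✓ 11001✓ 11011✓ 11100✓ 11101✓ 11111✓
Round 1: -0000✓ -0100✓ -0101✓ -0110✓ -1001✓ -1011✓ -1100✓ -1101✓ -1111✓ 0-100✓ 0-101✓ 0-110✓ 00-00✓ 001-0✓ 0010-✓ 01-01✓ 01-10✓ 01-11✓ 010-1✓ 0101-✓ 011-0✓ 011-1✓ 0110-✓ 0111-✓ 1-001✓ 1-011✓ 1-100✓ 1-101✓ 1-111✓ 10-00✓ 10-01✓ 10-10✓ 10-11✓ 100-0✓ 100-1✓ 1000-✓ 1001-✓ 101-0✓ 101-1✓ 1010-✓ 1011-✓ 11-01✓ 11-11✓ 110-1✓ 111-1✓ 1110-✓
Round 2: --100✓ --101✓ -0-00 -01-0 -010-✓ -1-01✓ -1-11✓ -10-1✓ -11-1✓ -110-✓ 0-1-0 0-10-✓ 01--1✓ 01-1- 011-- 1--01✓ 1--11✓ 1-0-1✓ 1-1-1✓ 1-10-✓ 10--0✓ 10--1✓ 10-0-✓ 10-1-✓ 100--✓ 101--✓ 11--1✓
Round 3: --10- -1--1 1---1 10---
PIs = {--10-, -0-00, -01-0, -1--1, 0-1-0, 01-1-, 011--, 1---1, 10---}

NONE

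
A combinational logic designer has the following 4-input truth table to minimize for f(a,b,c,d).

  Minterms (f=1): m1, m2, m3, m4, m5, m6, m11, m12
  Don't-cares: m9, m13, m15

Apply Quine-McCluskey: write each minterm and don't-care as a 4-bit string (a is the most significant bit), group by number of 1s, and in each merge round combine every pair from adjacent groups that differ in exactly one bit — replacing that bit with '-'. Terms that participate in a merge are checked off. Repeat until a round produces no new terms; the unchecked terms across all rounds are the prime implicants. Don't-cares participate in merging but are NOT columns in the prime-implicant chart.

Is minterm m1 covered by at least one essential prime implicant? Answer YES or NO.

NO

[col 0] 0001*, 0010*, 0011*, 0100*, 0101*, 0110*, 1001*, 1011*, 1100*, 1101*, 1111*
[col 1] -001*, -011*, -100*, -101*, 0-01*, 0-10, 00-1*, 001-, 01-0, 010-*, 1-01*, 1-11*, 10-1*, 11-1*, 110-*
[col 2] --01, -0-1, -10-, 1--1
Prime implicants: --01, -0-1, -10-, 0-10, 001-, 01-0, 1--1
PI chart (minterm → PIs covering it):
  1 | --01,-0-1
  2 | 0-10,001-
  3 | -0-1,001-
  4 | -10-,01-0
  5 | --01,-10-
  6 | 0-10,01-0
  11 | -0-1,1--1
  12 | -10-  (sole → essential)
Essential prime implicants: -10-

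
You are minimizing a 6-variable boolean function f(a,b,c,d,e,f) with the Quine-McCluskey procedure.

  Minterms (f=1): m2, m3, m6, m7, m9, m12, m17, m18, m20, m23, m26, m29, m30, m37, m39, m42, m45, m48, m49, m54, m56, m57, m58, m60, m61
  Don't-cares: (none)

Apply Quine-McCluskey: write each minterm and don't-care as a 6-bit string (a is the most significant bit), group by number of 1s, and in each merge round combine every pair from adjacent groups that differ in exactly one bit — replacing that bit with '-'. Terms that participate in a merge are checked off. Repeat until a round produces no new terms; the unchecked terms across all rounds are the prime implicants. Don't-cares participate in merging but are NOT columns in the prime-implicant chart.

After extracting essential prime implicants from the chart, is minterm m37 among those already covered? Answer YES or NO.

[col 0] 000010*, 000011*, 000110*, 000111*, 001001, 001100, 010001*, 010010*, 010100, 010111*, 011010*, 011101*, 011110*, 100101*, 100111*, 101010*, 101101*, 110000*, 110001*, 110110, 111000*, 111001*, 111010*, 111100*, 111101*
[col 1] -00111, -10001, -11010, -11101, 0-0010, 0-0111, 000-10*, 000-11*, 00001-*, 00011-*, 01-010, 011-10, 1-1010, 1-1101, 10-101, 1001-1, 11-000*, 11-001*, 11000-*, 111-00*, 111-01*, 1110-0, 11100-*, 11110-*
[col 2] 000-1-, 11-00-, 111-0-
Prime implicants: -00111, -10001, -11010, -11101, 0-0010, 0-0111, 000-1-, 001001, 001100, 01-010, 010100, 011-10, 1-1010, 1-1101, 10-101, 1001-1, 11-00-, 110110, 111-0-, 1110-0
PI chart (minterm → PIs covering it):
  2 | 0-0010,000-1-
  3 | 000-1-  (sole → essential)
  6 | 000-1-  (sole → essential)
  7 | -00111,0-0111,000-1-
  9 | 001001  (sole → essential)
  12 | 001100  (sole → essential)
  17 | -10001  (sole → essential)
  18 | 0-0010,01-010
  20 | 010100  (sole → essential)
  23 | 0-0111  (sole → essential)
  26 | -11010,01-010,011-10
  29 | -11101  (sole → essential)
  30 | 011-10  (sole → essential)
  37 | 10-101,1001-1
  39 | -00111,1001-1
  42 | 1-1010  (sole → essential)
  45 | 1-1101,10-101
  48 | 11-00-  (sole → essential)
  49 | -10001,11-00-
  54 | 110110  (sole → essential)
  56 | 11-00-,111-0-,1110-0
  57 | 11-00-,111-0-
  58 | -11010,1-1010,1110-0
  60 | 111-0-  (sole → essential)
  61 | -11101,1-1101,111-0-
Essential prime implicants: -10001, -11101, 0-0111, 000-1-, 001001, 001100, 010100, 011-10, 1-1010, 11-00-, 110110, 111-0-

NO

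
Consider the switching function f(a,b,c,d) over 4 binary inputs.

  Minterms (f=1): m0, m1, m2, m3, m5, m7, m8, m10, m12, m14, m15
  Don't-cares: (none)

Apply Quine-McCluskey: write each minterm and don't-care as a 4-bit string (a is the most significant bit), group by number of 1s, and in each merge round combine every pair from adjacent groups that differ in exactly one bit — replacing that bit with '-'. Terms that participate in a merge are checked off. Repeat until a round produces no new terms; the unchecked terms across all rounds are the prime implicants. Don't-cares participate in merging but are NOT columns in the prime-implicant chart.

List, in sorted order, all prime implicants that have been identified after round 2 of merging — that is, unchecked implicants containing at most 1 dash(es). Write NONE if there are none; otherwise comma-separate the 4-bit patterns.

-111, 111-

Round 0: 0000✓ 0001✓ 0010✓ 0011✓ 0101✓ 0111✓ 1000✓ 1010✓ 1100✓ 1110✓ 1111✓
Round 1: -000✓ -010✓ -111 0-01✓ 0-11✓ 00-0✓ 00-1✓ 000-✓ 001-✓ 01-1✓ 1-00✓ 1-10✓ 10-0✓ 11-0✓ 111-
Round 2: -0-0 0--1 00-- 1--0
PIs = {-0-0, -111, 0--1, 00--, 1--0, 111-}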